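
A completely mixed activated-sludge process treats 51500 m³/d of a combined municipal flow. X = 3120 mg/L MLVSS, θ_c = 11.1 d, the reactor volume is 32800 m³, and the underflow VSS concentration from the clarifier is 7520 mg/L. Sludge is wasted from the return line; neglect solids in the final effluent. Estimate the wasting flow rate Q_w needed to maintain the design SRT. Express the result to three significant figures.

Q_w ≈ 1230 m³/d

θ_c = V·X/(Q_w·X_r) when wasting from the recycle, so Q_w = V·X/(θ_c·X_r) = 32800 × 3120 / (11.1 × 7520) = 1226 m³/d.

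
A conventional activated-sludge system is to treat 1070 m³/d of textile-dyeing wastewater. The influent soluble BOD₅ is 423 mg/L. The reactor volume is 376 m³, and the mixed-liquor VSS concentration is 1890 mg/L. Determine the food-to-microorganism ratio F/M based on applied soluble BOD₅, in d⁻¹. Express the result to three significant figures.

F/M = Q·S₀ / (V·X) = 1070 × 423 / (376.0 × 1890) = 0.6369 g soluble BOD₅·(g VSS·d)⁻¹.

F/M ≈ 0.637 d⁻¹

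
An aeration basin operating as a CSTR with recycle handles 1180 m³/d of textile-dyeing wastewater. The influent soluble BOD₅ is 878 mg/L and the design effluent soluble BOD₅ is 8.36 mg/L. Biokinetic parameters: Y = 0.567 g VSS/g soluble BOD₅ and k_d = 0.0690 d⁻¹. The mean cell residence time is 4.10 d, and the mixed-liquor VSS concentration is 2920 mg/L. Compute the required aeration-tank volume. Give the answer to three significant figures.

V ≈ 637 m³

Steady-state biomass mass balance: V·X·(1 + k_d·θ_c) = Y·Q·(S₀ − S)·θ_c, so V = 0.567 × 1180 × (878 − 8.36) × 4.10 / [2920 × (1 + 0.0690 × 4.10)] = 2.39×10^6 / 3746 = 636.8 m³.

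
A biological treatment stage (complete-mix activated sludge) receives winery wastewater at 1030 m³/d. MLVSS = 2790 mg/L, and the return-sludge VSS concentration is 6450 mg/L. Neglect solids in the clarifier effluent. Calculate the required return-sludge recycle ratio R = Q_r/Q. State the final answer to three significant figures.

R ≈ 0.762

R = Q_r/Q = X/(X_r − X) = 2790 / (6450 − 2790) = 0.7623.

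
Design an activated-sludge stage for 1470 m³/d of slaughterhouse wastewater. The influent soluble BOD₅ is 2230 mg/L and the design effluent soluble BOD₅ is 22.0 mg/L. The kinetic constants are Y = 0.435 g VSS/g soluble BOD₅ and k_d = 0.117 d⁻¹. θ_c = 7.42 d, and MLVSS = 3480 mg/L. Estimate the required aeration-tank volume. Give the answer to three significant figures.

Rearranging the biomass balance for a CMAS with decay, V = Y·Q·ΔS·θ_c / [X·(1+k_d θ_c)] = 0.435 × 1470 × (2230 − 22.0) × 7.42 / [3480 × (1 + 0.117 × 7.42)] = 1.05×10^7 / 6501 = 1611 m³.

V ≈ 1610 m³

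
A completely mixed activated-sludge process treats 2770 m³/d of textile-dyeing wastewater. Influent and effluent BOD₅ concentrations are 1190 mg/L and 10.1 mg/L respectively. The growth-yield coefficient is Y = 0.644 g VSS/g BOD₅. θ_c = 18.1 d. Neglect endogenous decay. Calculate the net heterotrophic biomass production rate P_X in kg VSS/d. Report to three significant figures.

P_X ≈ 2100 kg VSS/d

No decay correction is needed, so Y_obs = Y = 0.644.
Q·(S₀ − S) = 2770 × (1190 − 10.1) × 10⁻³ = 3268 kg/d removed.
So the net sludge growth is P_X = 0.6440 × 3268 = 2105 kg VSS/d.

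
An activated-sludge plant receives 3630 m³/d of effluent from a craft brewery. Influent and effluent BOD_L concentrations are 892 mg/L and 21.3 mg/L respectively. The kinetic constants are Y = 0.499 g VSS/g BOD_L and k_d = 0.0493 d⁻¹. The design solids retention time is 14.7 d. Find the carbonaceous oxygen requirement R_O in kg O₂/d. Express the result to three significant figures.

Observed yield with endogenous decay: Y_obs = Y / (1 + k_d·θ_c) = 0.499 / (1 + 0.0493 × 14.7) = 0.499 / 1.725 = 0.2893 g VSS/g BOD_L.
Mass of BOD_L removed per day: Q(S₀ − S) = 3630 × 870.7 g/m³ = 3161 kg/d.
P_X = Y_obs·Q·(S₀ − S) = 0.2893 × 3161 = 914.4 kg VSS/d.
R_O = Q·ΔS − 1.42 P_X = 3161 − 1299 = 1862 kg O₂/d.

R_O ≈ 1860 kg O₂/d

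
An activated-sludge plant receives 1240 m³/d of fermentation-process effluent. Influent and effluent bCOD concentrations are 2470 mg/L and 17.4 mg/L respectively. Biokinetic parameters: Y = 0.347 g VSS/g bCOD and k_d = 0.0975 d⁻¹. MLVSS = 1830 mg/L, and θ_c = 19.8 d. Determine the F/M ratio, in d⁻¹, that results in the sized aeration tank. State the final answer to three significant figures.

From the SRT design equation V = Y Q (S₀−S) θ_c / [X (1 + k_d θ_c)] = 0.347 × 1240 × (2470 − 17.4) × 19.8 / [1830 × (1 + 0.0975 × 19.8)] = 2.09×10^7 / 5363 = 3896 m³.
F/M = Q·S₀ / (V·X) = 1240 × 2470 / (3896 × 1830) = 0.4296 g bCOD·(g VSS·d)⁻¹.

F/M ≈ 0.430 d⁻¹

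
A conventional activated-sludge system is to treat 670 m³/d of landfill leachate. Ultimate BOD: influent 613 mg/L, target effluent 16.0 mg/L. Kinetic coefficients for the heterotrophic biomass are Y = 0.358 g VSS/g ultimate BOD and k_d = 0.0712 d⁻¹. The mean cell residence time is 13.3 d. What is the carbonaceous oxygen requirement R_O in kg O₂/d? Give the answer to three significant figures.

The observed yield is Y_obs = Y/(1 + k_d·θ_c) = 0.358 / (1 + 0.0712 × 13.3) = 0.358 / 1.947 = 0.1839 g VSS per g ultimate BOD removed.
ΔS = 613 − 16.0 = 597.0 mg/L, so the substrate removal rate is 670 × 597.0/1000 = 400.0 kg ultimate BOD/d.
Net sludge production P_X = 0.1839 × 400.0 = 73.55 kg VSS/d.
Carbonaceous O₂ demand = substrate oxidised − cell-mass equivalent = 400.0 − 1.42 × 73.55 = 295.6 kg O₂/d.

R_O ≈ 296 kg O₂/d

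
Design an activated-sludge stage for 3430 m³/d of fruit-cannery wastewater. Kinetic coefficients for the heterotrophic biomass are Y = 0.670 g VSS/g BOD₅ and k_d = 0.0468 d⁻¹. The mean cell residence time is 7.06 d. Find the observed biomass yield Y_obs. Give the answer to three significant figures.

Observed yield with endogenous decay: Y_obs = Y / (1 + k_d·θ_c) = 0.670 / (1 + 0.0468 × 7.06) = 0.670 / 1.330 = 0.5036 g VSS/g BOD₅.

Y_obs ≈ 0.504 g VSS/g BOD₅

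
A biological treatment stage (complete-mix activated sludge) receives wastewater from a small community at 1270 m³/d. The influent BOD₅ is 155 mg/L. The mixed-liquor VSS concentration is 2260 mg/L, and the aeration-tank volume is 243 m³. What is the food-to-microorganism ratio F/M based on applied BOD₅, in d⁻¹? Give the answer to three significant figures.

F/M = applied load / biomass = Q·S₀/(V·X) = 1270 × 155 / (243.0 × 2260) = 0.3584 d⁻¹.

F/M ≈ 0.358 d⁻¹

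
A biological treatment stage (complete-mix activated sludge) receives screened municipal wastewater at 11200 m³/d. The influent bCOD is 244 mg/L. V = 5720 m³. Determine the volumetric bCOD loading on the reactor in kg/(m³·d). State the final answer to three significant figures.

L_v = Q S₀ / V = 11200 × 244 × 10⁻³ / 5720 = 0.4778 kg/(m³·d).

L_v ≈ 0.478 kg bCOD/(m³·d)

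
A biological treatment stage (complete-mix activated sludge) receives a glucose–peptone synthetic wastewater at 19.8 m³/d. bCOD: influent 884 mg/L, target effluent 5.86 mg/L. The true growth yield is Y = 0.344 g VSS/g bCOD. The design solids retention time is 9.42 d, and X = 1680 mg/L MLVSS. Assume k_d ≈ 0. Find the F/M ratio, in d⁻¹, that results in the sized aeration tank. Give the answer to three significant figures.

V·X = Y·Q·ΔS·θ_c gives V = 0.344 × 19.8 × (884 − 5.86) × 9.42 / 1680 = 33.54 m³.
F/M = applied load / biomass = Q·S₀/(V·X) = 19.8 × 884 / (33.54 × 1680) = 0.3107 d⁻¹.

F/M ≈ 0.311 d⁻¹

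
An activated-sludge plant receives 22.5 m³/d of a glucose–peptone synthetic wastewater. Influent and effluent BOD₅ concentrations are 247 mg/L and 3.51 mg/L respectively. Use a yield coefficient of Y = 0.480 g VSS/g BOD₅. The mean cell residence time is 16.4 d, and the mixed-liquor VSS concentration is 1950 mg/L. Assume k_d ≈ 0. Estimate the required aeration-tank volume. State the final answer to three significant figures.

V ≈ 22.1 m³

V·X = Y·Q·ΔS·θ_c gives V = 0.480 × 22.5 × (247 − 3.51) × 16.4 / 1950 = 22.12 m³.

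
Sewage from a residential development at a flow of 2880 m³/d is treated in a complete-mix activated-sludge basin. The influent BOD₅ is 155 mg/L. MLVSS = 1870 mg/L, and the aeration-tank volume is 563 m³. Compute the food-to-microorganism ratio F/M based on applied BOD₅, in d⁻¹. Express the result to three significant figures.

F/M ≈ 0.424 d⁻¹

F/M = Q·S₀ / (V·X) = 2880 × 155 / (563.0 × 1870) = 0.4240 g BOD₅·(g VSS·d)⁻¹.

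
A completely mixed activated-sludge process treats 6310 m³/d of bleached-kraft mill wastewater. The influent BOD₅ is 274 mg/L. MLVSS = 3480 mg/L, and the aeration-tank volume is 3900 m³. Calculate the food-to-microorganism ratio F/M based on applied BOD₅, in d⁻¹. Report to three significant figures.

F/M ≈ 0.127 d⁻¹

F/M = Q·S₀ / (V·X) = 6310 × 274 / (3900 × 3480) = 0.1274 g BOD₅·(g VSS·d)⁻¹.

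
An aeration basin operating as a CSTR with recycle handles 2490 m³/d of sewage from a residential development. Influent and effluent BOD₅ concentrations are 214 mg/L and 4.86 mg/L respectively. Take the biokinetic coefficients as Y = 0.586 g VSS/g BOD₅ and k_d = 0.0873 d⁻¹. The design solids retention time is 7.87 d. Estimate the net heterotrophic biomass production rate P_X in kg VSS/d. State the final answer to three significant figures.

P_X ≈ 181 kg VSS/d

Correct the yield for decay: Y_obs = Y/(1 + k_d θ_c) = 0.586 / (1 + 0.0873 × 7.87) = 0.586 / 1.687 = 0.3474.
Mass of BOD₅ removed per day: Q(S₀ − S) = 2490 × 209.1 g/m³ = 520.8 kg/d.
P_X = Y_obs · Q(S₀ − S) = 0.3474 × 520.8 = 180.9 kg VSS/d.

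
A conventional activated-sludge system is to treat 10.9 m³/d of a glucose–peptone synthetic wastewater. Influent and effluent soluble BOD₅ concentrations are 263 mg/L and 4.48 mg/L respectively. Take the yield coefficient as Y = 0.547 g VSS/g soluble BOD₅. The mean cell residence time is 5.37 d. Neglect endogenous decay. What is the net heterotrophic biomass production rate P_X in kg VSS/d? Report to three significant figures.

With endogenous decay neglected, the observed yield equals the true yield: Y_obs = Y = 0.547 g VSS/g soluble BOD₅.
Substrate removed = Q·(S₀ − S) = 10.9 m³/d × (263 − 4.48) g/m³ = 2.82×10^3 g/d = 2.818 kg/d.
So the net sludge growth is P_X = 0.5470 × 2.818 = 1.541 kg VSS/d.

P_X ≈ 1.54 kg VSS/d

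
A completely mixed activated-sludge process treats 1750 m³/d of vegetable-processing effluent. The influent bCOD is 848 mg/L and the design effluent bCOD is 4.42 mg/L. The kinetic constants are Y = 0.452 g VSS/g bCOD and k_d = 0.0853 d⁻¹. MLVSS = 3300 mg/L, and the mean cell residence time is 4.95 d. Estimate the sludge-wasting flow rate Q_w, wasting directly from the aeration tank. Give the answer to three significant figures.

Q_w ≈ 142 m³/d

From the SRT design equation V = Y Q (S₀−S) θ_c / [X (1 + k_d θ_c)] = 0.452 × 1750 × (848 − 4.42) × 4.95 / [3300 × (1 + 0.0853 × 4.95)] = 3.3×10^6 / 4693 = 703.8 m³.
For wasting at MLVSS concentration, Q_w = V/θ_c = 703.8/4.95 = 142.2 m³/d.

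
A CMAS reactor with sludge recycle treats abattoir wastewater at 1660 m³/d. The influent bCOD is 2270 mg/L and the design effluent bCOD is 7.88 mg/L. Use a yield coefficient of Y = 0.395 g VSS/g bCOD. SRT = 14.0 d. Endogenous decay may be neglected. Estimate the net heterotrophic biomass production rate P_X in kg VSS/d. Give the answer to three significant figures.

No decay correction is needed, so Y_obs = Y = 0.395.
ΔS = 2270 − 7.88 = 2262 mg/L, so the substrate removal rate is 1660 × 2262/1000 = 3755 kg bCOD/d.
Net biomass production P_X = Y_obs × Q·(S₀ − S) = 0.3950 × 3755 = 1483 kg VSS/d.

P_X ≈ 1480 kg VSS/d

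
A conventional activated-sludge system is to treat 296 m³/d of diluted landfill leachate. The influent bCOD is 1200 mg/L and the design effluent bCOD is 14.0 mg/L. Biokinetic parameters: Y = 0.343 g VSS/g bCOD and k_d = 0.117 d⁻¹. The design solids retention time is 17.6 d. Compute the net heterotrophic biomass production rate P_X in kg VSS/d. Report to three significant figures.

P_X ≈ 39.4 kg VSS/d

Y_obs = Y / (1 + k_d θ_c) = 0.343 / (1 + 0.117 × 17.6) = 0.343 / 3.059 = 0.1121.
Q·(S₀ − S) = 296 × (1200 − 14.0) × 10⁻³ = 351.1 kg/d removed.
Net biomass production P_X = Y_obs × Q·(S₀ − S) = 0.1121 × 351.1 = 39.36 kg VSS/d.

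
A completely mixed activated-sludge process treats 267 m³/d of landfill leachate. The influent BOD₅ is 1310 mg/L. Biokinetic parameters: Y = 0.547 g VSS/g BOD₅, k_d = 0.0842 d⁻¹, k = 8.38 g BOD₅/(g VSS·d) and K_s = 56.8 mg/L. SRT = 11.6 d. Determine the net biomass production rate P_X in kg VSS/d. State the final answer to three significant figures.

P_X ≈ 96.6 kg VSS/d

Effluent substrate depends only on kinetics and SRT: S = K_s(1 + k_d θ_c) / [θ_c(Yk − k_d) − 1] = 56.8 × (1 + 0.0842 × 11.6) / [11.6 × (0.547 × 8.38 − 0.0842) − 1] = 112.3 / 51.20 = 2.193 mg/L.
The observed yield is Y_obs = Y/(1 + k_d·θ_c) = 0.547 / (1 + 0.0842 × 11.6) = 0.547 / 1.977 = 0.2767 g VSS per g BOD₅ removed.
Q·(S₀ − S) = 267 × (1310 − 2.19) × 10⁻³ = 349.2 kg/d removed.
Biomass produced: P_X = Y_obs·Q·ΔS = 0.2767 × 349.2 ≈ 96.63 kg VSS/d.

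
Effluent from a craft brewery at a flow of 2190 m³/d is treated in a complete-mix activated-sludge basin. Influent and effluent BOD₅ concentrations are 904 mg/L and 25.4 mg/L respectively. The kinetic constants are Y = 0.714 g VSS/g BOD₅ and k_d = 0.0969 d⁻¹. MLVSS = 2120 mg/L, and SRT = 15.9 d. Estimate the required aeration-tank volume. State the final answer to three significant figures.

V ≈ 4060 m³

From the SRT design equation V = Y Q (S₀−S) θ_c / [X (1 + k_d θ_c)] = 0.714 × 2190 × (904 − 25.4) × 15.9 / [2120 × (1 + 0.0969 × 15.9)] = 2.18×10^7 / 5386 = 4055 m³.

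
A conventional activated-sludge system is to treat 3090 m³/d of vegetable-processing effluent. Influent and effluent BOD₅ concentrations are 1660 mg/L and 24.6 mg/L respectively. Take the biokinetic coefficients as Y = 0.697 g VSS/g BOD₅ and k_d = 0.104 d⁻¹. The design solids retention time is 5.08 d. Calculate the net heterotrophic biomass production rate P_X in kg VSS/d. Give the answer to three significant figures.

P_X ≈ 2300 kg VSS/d

Correct the yield for decay: Y_obs = Y/(1 + k_d θ_c) = 0.697 / (1 + 0.104 × 5.08) = 0.697 / 1.528 = 0.4561.
ΔS = 1660 − 24.6 = 1635 mg/L, so the substrate removal rate is 3090 × 1635/1000 = 5053 kg BOD₅/d.
Biomass produced: P_X = Y_obs·Q·ΔS = 0.4561 × 5053 ≈ 2305 kg VSS/d.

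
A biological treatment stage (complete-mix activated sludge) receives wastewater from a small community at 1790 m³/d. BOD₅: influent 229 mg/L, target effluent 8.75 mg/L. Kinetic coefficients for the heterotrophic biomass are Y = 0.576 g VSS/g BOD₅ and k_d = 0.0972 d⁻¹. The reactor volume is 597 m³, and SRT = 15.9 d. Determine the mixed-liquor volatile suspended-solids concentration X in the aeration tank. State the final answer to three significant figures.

Solving the biomass balance for X: X = Y Q (S₀−S) θ_c / [V (1+k_d θ_c)] = 0.576 × 1790 × (229 − 8.75) × 15.9 / [597 × (1 + 0.0972 × 15.9)] = 2376 mg/L.

X ≈ 2380 mg/L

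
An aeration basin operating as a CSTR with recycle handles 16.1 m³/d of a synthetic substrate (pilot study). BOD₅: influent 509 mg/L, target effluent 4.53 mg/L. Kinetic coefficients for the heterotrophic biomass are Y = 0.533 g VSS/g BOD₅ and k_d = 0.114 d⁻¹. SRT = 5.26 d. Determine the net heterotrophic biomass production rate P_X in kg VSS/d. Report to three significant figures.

Observed yield with endogenous decay: Y_obs = Y / (1 + k_d·θ_c) = 0.533 / (1 + 0.114 × 5.26) = 0.533 / 1.600 = 0.3332 g VSS/g BOD₅.
ΔS = 509 − 4.53 = 504.5 mg/L, so the substrate removal rate is 16.1 × 504.5/1000 = 8.122 kg BOD₅/d.
So the net sludge growth is P_X = 0.3332 × 8.122 = 2.706 kg VSS/d.

P_X ≈ 2.71 kg VSS/d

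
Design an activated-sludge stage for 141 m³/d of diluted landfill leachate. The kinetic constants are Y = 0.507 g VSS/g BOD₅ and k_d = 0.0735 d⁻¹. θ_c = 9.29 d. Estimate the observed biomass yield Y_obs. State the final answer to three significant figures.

Y_obs ≈ 0.301 g VSS/g BOD₅

The observed yield is Y_obs = Y/(1 + k_d·θ_c) = 0.507 / (1 + 0.0735 × 9.29) = 0.507 / 1.683 = 0.3013 g VSS per g BOD₅ removed.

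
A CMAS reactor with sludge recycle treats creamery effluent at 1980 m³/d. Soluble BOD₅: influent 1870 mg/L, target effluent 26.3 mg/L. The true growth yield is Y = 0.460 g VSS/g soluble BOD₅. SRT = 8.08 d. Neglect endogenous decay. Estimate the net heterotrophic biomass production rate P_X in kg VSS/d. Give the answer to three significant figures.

No decay correction is needed, so Y_obs = Y = 0.460.
ΔS = 1870 − 26.3 = 1844 mg/L, so the substrate removal rate is 1980 × 1844/1000 = 3651 kg soluble BOD₅/d.
P_X = Y_obs · Q(S₀ − S) = 0.4600 × 3651 = 1679 kg VSS/d.

P_X ≈ 1680 kg VSS/d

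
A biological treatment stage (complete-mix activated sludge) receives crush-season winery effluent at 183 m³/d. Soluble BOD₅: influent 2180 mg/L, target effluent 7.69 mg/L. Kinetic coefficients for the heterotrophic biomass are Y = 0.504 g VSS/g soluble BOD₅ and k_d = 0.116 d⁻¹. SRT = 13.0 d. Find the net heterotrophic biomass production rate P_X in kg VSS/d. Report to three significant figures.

P_X ≈ 79.9 kg VSS/d

Correct the yield for decay: Y_obs = Y/(1 + k_d θ_c) = 0.504 / (1 + 0.116 × 13.0) = 0.504 / 2.508 = 0.2010.
ΔS = 2180 − 7.69 = 2172 mg/L, so the substrate removal rate is 183 × 2172/1000 = 397.5 kg soluble BOD₅/d.
So the net sludge growth is P_X = 0.2010 × 397.5 = 79.89 kg VSS/d.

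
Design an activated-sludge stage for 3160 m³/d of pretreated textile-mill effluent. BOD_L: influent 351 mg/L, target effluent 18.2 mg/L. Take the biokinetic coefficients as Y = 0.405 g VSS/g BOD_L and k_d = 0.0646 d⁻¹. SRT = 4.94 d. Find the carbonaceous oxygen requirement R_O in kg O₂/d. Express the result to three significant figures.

The observed yield is Y_obs = Y/(1 + k_d·θ_c) = 0.405 / (1 + 0.0646 × 4.94) = 0.405 / 1.319 = 0.3070 g VSS per g BOD_L removed.
Q·(S₀ − S) = 3160 × (351 − 18.2) × 10⁻³ = 1052 kg/d removed.
P_X = Y_obs·Q·(S₀ − S) = 0.3070 × 1052 = 322.9 kg VSS/d.
Carbonaceous O₂ demand = substrate oxidised − cell-mass equivalent = 1052 − 1.42 × 322.9 = 593.2 kg O₂/d.

R_O ≈ 593 kg O₂/d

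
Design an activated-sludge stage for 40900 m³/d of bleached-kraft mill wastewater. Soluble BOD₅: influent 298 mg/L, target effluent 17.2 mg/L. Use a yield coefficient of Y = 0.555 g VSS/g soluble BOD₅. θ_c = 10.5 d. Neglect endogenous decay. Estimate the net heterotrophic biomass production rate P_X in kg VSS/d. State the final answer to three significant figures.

P_X ≈ 6370 kg VSS/d

Since k_d ≈ 0, Y_obs = Y = 0.555 g VSS/g soluble BOD₅.
ΔS = 298 − 17.2 = 280.8 mg/L, so the substrate removal rate is 40900 × 280.8/1000 = 11485 kg soluble BOD₅/d.
So the net sludge growth is P_X = 0.5550 × 11485 = 6374 kg VSS/d.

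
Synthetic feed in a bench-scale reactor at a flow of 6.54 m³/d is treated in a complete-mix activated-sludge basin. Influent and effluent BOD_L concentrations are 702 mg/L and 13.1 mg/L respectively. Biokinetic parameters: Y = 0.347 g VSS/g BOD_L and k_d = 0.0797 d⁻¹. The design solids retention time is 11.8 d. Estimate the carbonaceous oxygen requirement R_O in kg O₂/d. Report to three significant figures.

R_O ≈ 3.36 kg O₂/d

Y_obs = Y / (1 + k_d θ_c) = 0.347 / (1 + 0.0797 × 11.8) = 0.347 / 1.940 = 0.1788.
ΔS = 702 − 13.1 = 688.9 mg/L, so the substrate removal rate is 6.54 × 688.9/1000 = 4.505 kg BOD_L/d.
Biomass synthesised: P_X = Y_obs × 4.505 = 0.8057 kg VSS/d.
R_O = Q·(S₀ − S) − 1.42·P_X = 4.505 − 1.42 × 0.8057 = 3.361 kg O₂/d.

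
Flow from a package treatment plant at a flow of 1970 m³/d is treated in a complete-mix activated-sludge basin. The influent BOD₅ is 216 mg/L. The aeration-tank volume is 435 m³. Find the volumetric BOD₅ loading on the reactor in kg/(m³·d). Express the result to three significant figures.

Volumetric loading L_v = Q·S₀ / V = 1970 × 216 g/m³ / 435.0 m³ = 978.2 g/(m³·d) = 0.9782 kg BOD₅/(m³·d).

L_v ≈ 0.978 kg BOD₅/(m³·d)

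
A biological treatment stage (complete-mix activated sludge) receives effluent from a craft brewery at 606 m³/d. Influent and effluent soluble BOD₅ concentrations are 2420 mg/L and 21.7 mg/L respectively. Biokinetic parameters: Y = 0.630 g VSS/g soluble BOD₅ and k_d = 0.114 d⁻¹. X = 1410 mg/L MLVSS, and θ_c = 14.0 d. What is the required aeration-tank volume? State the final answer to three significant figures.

Steady-state biomass mass balance: V·X·(1 + k_d·θ_c) = Y·Q·(S₀ − S)·θ_c, so V = 0.630 × 606 × (2420 − 21.7) × 14.0 / [1410 × (1 + 0.114 × 14.0)] = 1.28×10^7 / 3660 = 3502 m³.

V ≈ 3500 m³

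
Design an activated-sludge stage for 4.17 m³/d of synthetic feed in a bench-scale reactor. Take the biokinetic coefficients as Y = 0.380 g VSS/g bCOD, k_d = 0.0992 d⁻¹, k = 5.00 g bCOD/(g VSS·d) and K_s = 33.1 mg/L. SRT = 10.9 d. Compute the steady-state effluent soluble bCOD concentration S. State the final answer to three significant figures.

From the Monod/SRT balance for a CMAS, S = K_s·(1+k_d θ_c)/[θ_c·(Y k − k_d) − 1] = 33.1 × (1 + 0.0992 × 10.9) / [10.9 × (0.380 × 5.00 − 0.0992) − 1] = 68.89 / 18.63 = 3.698 mg/L.

S ≈ 3.70 mg/L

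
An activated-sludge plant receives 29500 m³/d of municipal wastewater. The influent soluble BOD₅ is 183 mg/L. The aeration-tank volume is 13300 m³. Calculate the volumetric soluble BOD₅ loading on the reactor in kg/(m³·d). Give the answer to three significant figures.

L_v ≈ 0.406 kg soluble BOD₅/(m³·d)

L_v = Q S₀ / V = 29500 × 183 × 10⁻³ / 13300 = 0.4059 kg/(m³·d).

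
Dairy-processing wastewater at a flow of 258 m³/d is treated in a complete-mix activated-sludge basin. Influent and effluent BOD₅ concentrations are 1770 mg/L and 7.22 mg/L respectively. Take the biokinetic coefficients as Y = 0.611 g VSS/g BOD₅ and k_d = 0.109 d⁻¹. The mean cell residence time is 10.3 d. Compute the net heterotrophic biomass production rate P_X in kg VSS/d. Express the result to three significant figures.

P_X ≈ 131 kg VSS/d

The observed yield is Y_obs = Y/(1 + k_d·θ_c) = 0.611 / (1 + 0.109 × 10.3) = 0.611 / 2.123 = 0.2878 g VSS per g BOD₅ removed.
Substrate removed = Q·(S₀ − S) = 258 m³/d × (1770 − 7.22) g/m³ = 4.55×10^5 g/d = 454.8 kg/d.
Net biomass production P_X = Y_obs × Q·(S₀ − S) = 0.2878 × 454.8 = 130.9 kg VSS/d.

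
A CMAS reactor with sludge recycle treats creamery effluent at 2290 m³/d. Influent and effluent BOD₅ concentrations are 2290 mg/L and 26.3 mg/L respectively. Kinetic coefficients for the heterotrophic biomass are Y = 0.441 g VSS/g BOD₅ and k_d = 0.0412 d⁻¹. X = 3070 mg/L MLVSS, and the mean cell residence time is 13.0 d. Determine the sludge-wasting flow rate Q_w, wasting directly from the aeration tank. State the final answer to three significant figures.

Rearranging the biomass balance for a CMAS with decay, V = Y·Q·ΔS·θ_c / [X·(1+k_d θ_c)] = 0.441 × 2290 × (2290 − 26.3) × 13.0 / [3070 × (1 + 0.0412 × 13.0)] = 2.97×10^7 / 4714 = 6304 m³.
With mixed-liquor wasting, θ_c = V/Q_w, so Q_w = V/θ_c = 6304/13.0 = 484.9 m³/d.

Q_w ≈ 485 m³/d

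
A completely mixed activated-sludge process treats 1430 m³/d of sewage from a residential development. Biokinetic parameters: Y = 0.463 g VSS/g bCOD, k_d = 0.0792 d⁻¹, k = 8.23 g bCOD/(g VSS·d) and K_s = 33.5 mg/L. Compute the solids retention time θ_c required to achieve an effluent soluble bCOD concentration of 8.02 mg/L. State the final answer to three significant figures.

θ_c ≈ 1.52 d

At the target effluent, Y k S/(K_s+S) = 0.463×8.23×8.02/41.52 = 0.7360 d⁻¹.
1/θ_c = 0.7360 − 0.0792 = 0.6568 d⁻¹, so θ_c = 1.522 d.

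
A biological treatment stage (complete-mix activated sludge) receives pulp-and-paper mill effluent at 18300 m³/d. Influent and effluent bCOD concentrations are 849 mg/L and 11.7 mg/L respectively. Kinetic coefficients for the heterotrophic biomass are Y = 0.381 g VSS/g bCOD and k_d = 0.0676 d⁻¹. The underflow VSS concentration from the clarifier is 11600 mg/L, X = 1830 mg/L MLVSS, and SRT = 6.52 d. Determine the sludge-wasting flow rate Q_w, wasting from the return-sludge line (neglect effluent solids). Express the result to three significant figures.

Rearranging the biomass balance for a CMAS with decay, V = Y·Q·ΔS·θ_c / [X·(1+k_d θ_c)] = 0.381 × 18300 × (849 − 11.7) × 6.52 / [1830 × (1 + 0.0676 × 6.52)] = 3.81×10^7 / 2637 = 14437 m³.
Q_w = (V·X)/(θ_c X_r) = 14437 × 1830 / (6.52 × 11600) = 349.3 m³/d.

Q_w ≈ 349 m³/d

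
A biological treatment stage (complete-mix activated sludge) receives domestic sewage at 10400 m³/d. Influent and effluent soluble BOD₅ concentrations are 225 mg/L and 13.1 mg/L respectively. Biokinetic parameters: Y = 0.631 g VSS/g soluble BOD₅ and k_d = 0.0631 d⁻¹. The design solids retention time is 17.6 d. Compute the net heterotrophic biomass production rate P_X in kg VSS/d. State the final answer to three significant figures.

P_X ≈ 659 kg VSS/d

Correct the yield for decay: Y_obs = Y/(1 + k_d θ_c) = 0.631 / (1 + 0.0631 × 17.6) = 0.631 / 2.111 = 0.2990.
Substrate removed = Q·(S₀ − S) = 10400 m³/d × (225 − 13.1) g/m³ = 2.2×10^6 g/d = 2204 kg/d.
P_X = Y_obs · Q(S₀ − S) = 0.2990 × 2204 = 658.9 kg VSS/d.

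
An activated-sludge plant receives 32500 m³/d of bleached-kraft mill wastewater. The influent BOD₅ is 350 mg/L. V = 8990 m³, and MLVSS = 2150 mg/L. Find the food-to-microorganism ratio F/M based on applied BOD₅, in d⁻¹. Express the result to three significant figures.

F/M ≈ 0.589 d⁻¹

F/M = Q·S₀ / (V·X) = 32500 × 350 / (8990 × 2150) = 0.5885 g BOD₅·(g VSS·d)⁻¹.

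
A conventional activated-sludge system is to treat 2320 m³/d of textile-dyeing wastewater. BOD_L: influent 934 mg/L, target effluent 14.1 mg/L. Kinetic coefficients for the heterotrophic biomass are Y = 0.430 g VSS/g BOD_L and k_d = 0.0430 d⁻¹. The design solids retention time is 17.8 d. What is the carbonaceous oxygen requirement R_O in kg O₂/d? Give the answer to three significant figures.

Y_obs = Y / (1 + k_d θ_c) = 0.430 / (1 + 0.0430 × 17.8) = 0.430 / 1.765 = 0.2436.
Q·(S₀ − S) = 2320 × (934 − 14.1) × 10⁻³ = 2134 kg/d removed.
Biomass synthesised: P_X = Y_obs × 2134 = 519.8 kg VSS/d.
R_O = Q·(S₀ − S) − 1.42·P_X = 2134 − 1.42 × 519.8 = 1396 kg O₂/d.

R_O ≈ 1400 kg O₂/d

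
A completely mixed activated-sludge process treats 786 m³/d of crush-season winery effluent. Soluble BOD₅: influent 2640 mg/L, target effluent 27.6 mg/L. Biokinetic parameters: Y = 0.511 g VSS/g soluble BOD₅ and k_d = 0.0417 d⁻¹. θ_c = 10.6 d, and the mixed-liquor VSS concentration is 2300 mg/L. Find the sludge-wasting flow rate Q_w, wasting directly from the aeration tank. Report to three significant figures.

Q_w ≈ 316 m³/d

Rearranging the biomass balance for a CMAS with decay, V = Y·Q·ΔS·θ_c / [X·(1+k_d θ_c)] = 0.511 × 786 × (2640 − 27.6) × 10.6 / [2300 × (1 + 0.0417 × 10.6)] = 1.11×10^7 / 3317 = 3353 m³.
Wasting from the aeration tank: Q_w = V / θ_c = 3353 / 10.6 = 316.4 m³/d.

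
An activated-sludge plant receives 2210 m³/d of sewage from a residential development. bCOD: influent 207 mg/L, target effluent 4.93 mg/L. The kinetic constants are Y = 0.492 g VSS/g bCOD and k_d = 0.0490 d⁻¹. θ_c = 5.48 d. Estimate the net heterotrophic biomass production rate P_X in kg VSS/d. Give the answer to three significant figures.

P_X ≈ 173 kg VSS/d

The observed yield is Y_obs = Y/(1 + k_d·θ_c) = 0.492 / (1 + 0.0490 × 5.48) = 0.492 / 1.269 = 0.3879 g VSS per g bCOD removed.
Mass of bCOD removed per day: Q(S₀ − S) = 2210 × 202.1 g/m³ = 446.6 kg/d.
P_X = Y_obs · Q(S₀ − S) = 0.3879 × 446.6 = 173.2 kg VSS/d.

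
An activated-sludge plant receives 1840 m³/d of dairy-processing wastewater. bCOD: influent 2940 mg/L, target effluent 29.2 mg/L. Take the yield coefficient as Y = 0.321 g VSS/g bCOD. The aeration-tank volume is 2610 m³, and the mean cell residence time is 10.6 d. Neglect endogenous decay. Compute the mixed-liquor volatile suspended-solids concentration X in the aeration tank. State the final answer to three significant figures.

Without decay, X = Y Q (S₀−S) θ_c / V = 0.321 × 1840 × (2940 − 29.2) × 10.6 / 2610 = 6982 mg/L.

X ≈ 6980 mg/L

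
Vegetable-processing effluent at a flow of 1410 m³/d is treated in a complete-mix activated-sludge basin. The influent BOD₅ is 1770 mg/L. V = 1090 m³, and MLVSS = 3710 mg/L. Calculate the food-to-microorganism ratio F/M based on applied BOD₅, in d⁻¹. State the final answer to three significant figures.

F/M ≈ 0.617 d⁻¹

F/M = applied load / biomass = Q·S₀/(V·X) = 1410 × 1770 / (1090 × 3710) = 0.6172 d⁻¹.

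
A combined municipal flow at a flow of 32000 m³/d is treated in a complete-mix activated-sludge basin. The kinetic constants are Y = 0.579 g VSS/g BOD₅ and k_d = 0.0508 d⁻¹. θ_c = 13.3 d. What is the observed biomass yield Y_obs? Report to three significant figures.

Correct the yield for decay: Y_obs = Y/(1 + k_d θ_c) = 0.579 / (1 + 0.0508 × 13.3) = 0.579 / 1.676 = 0.3455.

Y_obs ≈ 0.346 g VSS/g BOD₅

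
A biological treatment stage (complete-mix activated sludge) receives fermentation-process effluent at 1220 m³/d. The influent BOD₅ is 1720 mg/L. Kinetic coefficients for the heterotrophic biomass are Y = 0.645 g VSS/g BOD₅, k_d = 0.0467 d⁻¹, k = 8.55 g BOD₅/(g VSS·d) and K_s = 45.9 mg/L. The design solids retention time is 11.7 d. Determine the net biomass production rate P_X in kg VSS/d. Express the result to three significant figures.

From the Monod/SRT balance for a CMAS, S = K_s·(1+k_d θ_c)/[θ_c·(Y k − k_d) − 1] = 45.9 × (1 + 0.0467 × 11.7) / [11.7 × (0.645 × 8.55 − 0.0467) − 1] = 70.98 / 62.98 = 1.127 mg/L.
Observed yield with endogenous decay: Y_obs = Y / (1 + k_d·θ_c) = 0.645 / (1 + 0.0467 × 11.7) = 0.645 / 1.546 = 0.4171 g VSS/g BOD₅.
ΔS = 1720 − 1.13 = 1719 mg/L, so the substrate removal rate is 1220 × 1719/1000 = 2097 kg BOD₅/d.
P_X = Y_obs · Q(S₀ − S) = 0.4171 × 2097 = 874.7 kg VSS/d.

P_X ≈ 875 kg VSS/d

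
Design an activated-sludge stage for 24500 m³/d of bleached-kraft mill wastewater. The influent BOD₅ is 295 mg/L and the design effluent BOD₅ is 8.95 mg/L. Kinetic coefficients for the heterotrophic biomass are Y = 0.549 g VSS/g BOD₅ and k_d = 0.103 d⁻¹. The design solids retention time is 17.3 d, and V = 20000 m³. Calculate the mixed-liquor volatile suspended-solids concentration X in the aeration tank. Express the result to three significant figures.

Solving the biomass balance for X: X = Y Q (S₀−S) θ_c / [V (1+k_d θ_c)] = 0.549 × 24500 × (295 − 8.95) × 17.3 / [20000 × (1 + 0.103 × 17.3)] = 1196 mg/L.

X ≈ 1200 mg/L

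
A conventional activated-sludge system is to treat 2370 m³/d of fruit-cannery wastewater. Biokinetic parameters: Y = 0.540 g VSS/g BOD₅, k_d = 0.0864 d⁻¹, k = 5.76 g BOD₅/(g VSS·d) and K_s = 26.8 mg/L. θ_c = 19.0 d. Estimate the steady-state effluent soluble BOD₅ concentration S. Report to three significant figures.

From the Monod/SRT balance for a CMAS, S = K_s·(1+k_d θ_c)/[θ_c·(Y k − k_d) − 1] = 26.8 × (1 + 0.0864 × 19.0) / [19.0 × (0.540 × 5.76 − 0.0864) − 1] = 70.79 / 56.46 = 1.254 mg/L.

S ≈ 1.25 mg/L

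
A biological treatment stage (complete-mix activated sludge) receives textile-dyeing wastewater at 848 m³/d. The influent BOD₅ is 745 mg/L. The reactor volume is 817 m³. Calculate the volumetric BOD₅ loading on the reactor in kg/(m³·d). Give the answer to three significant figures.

L_v = Q S₀ / V = 848 × 745 × 10⁻³ / 817.0 = 0.7733 kg/(m³·d).

L_v ≈ 0.773 kg BOD₅/(m³·d)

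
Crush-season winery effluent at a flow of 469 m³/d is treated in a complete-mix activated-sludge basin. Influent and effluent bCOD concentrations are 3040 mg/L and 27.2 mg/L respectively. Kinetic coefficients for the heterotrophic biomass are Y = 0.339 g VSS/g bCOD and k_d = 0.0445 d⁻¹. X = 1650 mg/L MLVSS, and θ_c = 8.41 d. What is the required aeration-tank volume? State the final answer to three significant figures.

V ≈ 1780 m³

From the SRT design equation V = Y Q (S₀−S) θ_c / [X (1 + k_d θ_c)] = 0.339 × 469 × (3040 − 27.2) × 8.41 / [1650 × (1 + 0.0445 × 8.41)] = 4.03×10^6 / 2268 = 1777 m³.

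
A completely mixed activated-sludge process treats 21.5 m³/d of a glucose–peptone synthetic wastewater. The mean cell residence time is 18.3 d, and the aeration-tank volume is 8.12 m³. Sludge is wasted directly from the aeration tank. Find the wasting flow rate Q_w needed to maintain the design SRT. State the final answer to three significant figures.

With mixed-liquor wasting, θ_c = V/Q_w, so Q_w = V/θ_c = 8.120/18.3 = 0.4437 m³/d.

Q_w ≈ 0.444 m³/d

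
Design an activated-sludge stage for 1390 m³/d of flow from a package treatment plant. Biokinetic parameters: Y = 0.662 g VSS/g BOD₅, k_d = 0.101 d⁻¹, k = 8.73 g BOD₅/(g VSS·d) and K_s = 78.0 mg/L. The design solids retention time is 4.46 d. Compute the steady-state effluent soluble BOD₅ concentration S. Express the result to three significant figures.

Effluent substrate depends only on kinetics and SRT: S = K_s(1 + k_d θ_c) / [θ_c(Yk − k_d) − 1] = 78.0 × (1 + 0.101 × 4.46) / [4.46 × (0.662 × 8.73 − 0.101) − 1] = 113.1 / 24.33 = 4.651 mg/L.

S ≈ 4.65 mg/L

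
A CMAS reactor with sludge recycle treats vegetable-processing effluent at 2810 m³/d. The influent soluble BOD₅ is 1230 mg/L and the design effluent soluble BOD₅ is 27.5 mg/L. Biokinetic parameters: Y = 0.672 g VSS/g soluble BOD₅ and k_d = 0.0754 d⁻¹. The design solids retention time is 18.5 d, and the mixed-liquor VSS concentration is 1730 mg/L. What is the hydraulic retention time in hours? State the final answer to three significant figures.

Steady-state biomass mass balance: V·X·(1 + k_d·θ_c) = Y·Q·(S₀ − S)·θ_c, so V = 0.672 × 2810 × (1230 − 27.5) × 18.5 / [1730 × (1 + 0.0754 × 18.5)] = 4.2×10^7 / 4143 = 10139 m³.
Hydraulic retention time τ = V/Q = 10139 / 2810 = 3.608 d = 86.60 h.

τ ≈ 86.6 h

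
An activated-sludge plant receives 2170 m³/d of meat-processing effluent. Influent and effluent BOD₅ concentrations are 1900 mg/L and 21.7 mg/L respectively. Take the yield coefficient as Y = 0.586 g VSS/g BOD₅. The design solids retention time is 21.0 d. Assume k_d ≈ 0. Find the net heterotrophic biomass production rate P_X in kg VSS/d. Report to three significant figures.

With endogenous decay neglected, the observed yield equals the true yield: Y_obs = Y = 0.586 g VSS/g BOD₅.
ΔS = 1900 − 21.7 = 1878 mg/L, so the substrate removal rate is 2170 × 1878/1000 = 4076 kg BOD₅/d.
So the net sludge growth is P_X = 0.5860 × 4076 = 2388 kg VSS/d.

P_X ≈ 2390 kg VSS/d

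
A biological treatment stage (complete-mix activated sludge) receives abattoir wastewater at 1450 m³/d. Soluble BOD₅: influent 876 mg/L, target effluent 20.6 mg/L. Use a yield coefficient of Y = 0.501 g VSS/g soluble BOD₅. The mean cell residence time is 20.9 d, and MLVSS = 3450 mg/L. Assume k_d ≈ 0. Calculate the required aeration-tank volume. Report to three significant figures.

V·X = Y·Q·ΔS·θ_c gives V = 0.501 × 1450 × (876 − 20.6) × 20.9 / 3450 = 3764 m³.

V ≈ 3760 m³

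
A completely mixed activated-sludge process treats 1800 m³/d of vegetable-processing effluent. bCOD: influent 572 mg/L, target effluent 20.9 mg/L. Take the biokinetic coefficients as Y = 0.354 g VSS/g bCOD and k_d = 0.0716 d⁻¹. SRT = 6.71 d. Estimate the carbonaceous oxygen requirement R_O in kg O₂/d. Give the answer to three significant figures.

Y_obs = Y / (1 + k_d θ_c) = 0.354 / (1 + 0.0716 × 6.71) = 0.354 / 1.480 = 0.2391.
ΔS = 572 − 20.9 = 551.1 mg/L, so the substrate removal rate is 1800 × 551.1/1000 = 992.0 kg bCOD/d.
Biomass synthesised: P_X = Y_obs × 992.0 = 237.2 kg VSS/d.
R_O = Q·(S₀ − S) − 1.42·P_X = 992.0 − 1.42 × 237.2 = 655.2 kg O₂/d.

R_O ≈ 655 kg O₂/d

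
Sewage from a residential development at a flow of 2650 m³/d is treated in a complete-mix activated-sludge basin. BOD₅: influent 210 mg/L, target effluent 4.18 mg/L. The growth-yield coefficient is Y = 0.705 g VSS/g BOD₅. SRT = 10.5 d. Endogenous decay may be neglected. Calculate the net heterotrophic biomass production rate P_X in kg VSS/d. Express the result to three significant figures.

No decay correction is needed, so Y_obs = Y = 0.705.
ΔS = 210 − 4.18 = 205.8 mg/L, so the substrate removal rate is 2650 × 205.8/1000 = 545.4 kg BOD₅/d.
P_X = Y_obs · Q(S₀ − S) = 0.7050 × 545.4 = 384.5 kg VSS/d.

P_X ≈ 385 kg VSS/d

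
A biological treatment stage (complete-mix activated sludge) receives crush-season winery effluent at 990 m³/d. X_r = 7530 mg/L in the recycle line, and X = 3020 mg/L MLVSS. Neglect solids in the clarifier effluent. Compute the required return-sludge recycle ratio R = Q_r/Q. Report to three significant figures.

R ≈ 0.670

Mass balance around the secondary clarifier (neglecting effluent solids): R = X / (X_r − X) = 3020 / (7530 − 3020) = 0.6696.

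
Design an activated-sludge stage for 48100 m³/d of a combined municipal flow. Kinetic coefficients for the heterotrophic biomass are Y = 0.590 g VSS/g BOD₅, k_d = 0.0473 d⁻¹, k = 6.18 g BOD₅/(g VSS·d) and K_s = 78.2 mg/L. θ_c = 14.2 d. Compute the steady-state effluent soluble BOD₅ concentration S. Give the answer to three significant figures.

S ≈ 2.61 mg/L

For a completely mixed reactor with recycle the Lawrence–McCarty relation gives S = K_s·(1 + k_d·θ_c) / [θ_c·(Y·k − k_d) − 1] = 78.2 × (1 + 0.0473 × 14.2) / [14.2 × (0.590 × 6.18 − 0.0473) − 1] = 130.7 / 50.10 = 2.609 mg/L.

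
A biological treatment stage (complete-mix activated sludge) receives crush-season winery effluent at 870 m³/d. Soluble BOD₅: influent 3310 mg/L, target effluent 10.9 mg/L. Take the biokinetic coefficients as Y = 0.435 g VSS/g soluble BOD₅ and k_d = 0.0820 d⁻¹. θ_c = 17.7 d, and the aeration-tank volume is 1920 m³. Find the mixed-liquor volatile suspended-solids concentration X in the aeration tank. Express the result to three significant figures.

From V·X·(1 + k_d·θ_c) = Y·Q·(S₀ − S)·θ_c: X = 0.435 × 870 × (3310 − 10.9) × 17.7 / [1920 × (1 + 0.0820 × 17.7)] = 4695 mg/L.

X ≈ 4700 mg/L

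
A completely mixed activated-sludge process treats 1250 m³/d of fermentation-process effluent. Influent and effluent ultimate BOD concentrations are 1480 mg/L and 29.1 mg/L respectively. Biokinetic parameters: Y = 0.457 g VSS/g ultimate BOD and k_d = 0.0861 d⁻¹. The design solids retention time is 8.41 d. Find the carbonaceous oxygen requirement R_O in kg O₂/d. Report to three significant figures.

Correct the yield for decay: Y_obs = Y/(1 + k_d θ_c) = 0.457 / (1 + 0.0861 × 8.41) = 0.457 / 1.724 = 0.2651.
Q·(S₀ − S) = 1250 × (1480 − 29.1) × 10⁻³ = 1814 kg/d removed.
Net sludge production P_X = 0.2651 × 1814 = 480.7 kg VSS/d.
R_O = Q·(S₀ − S) − 1.42·P_X = 1814 − 1.42 × 480.7 = 1131 kg O₂/d.

R_O ≈ 1130 kg O₂/d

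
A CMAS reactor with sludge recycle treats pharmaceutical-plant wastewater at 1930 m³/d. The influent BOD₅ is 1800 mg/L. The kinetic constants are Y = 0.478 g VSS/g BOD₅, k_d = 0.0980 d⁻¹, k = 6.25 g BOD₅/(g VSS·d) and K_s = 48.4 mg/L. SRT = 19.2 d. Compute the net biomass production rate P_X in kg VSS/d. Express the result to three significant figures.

P_X ≈ 575 kg VSS/d

For a completely mixed reactor with recycle the Lawrence–McCarty relation gives S = K_s·(1 + k_d·θ_c) / [θ_c·(Y·k − k_d) − 1] = 48.4 × (1 + 0.0980 × 19.2) / [19.2 × (0.478 × 6.25 − 0.0980) − 1] = 139.5 / 54.48 = 2.560 mg/L.
Y_obs = Y / (1 + k_d θ_c) = 0.478 / (1 + 0.0980 × 19.2) = 0.478 / 2.882 = 0.1659.
ΔS = 1800 − 2.56 = 1797 mg/L, so the substrate removal rate is 1930 × 1797/1000 = 3469 kg BOD₅/d.
Biomass produced: P_X = Y_obs·Q·ΔS = 0.1659 × 3469 ≈ 575.4 kg VSS/d.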